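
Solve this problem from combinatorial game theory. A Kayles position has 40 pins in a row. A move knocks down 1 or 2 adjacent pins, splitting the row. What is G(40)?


Kayles: a move removes 1 or 2 adjacent pins from a contiguous row.
Removing pins from a row of k leaves two independent rows (a, b) with a + b = k - 1 (one pin) or a + b = k - 2 (two pins); an end removal gives a = 0.
By Sprague-Grundy, G(k) = mex{ G(a) XOR G(b) } over all these splits. G(0) = 0.
G(1): splits (0,0):0^0=0 -> mex({0}) = 1
G(2): splits (0,1):0^1=1 (0,0):0^0=0 -> mex({0, 1}) = 2
G(3): splits (0,2):0^2=2 (1,1):1^1=0 (0,1):0^1=1 -> mex({0, 1, 2}) = 3
G(4): splits (0,3):0^3=3 (1,2):1^2=3 (0,2):0^2=2 (1,1):1^1=0 -> mex({0, 2, 3}) = 1
G(5): splits (0,4):0^1=1 (1,3):1^3=2 (2,2):2^2=0 (0,3):0^3=3 (1,2):1^2=3 -> mex({0, 1, 2, 3}) = 4
G(6) = mex({0, 1, 2, 4}) = 3
G(7) = mex({0, 1, 3, 4, 5}) = 2
G(8) = mex({0, 2, 3, 5, 6}) = 1
G(9) = mex({0, 1, 2, 3, 6, 7}) = 4
G(10) = mex({0, 1, 3, 4, 5, 7}) = 2
G(11) = mex({0, 1, 2, 3, 4, 5}) = 6
G(12) = mex({0, 1, 2, 3, 5, 6, 7}) = 4
G(13) = mex({0, 2, 3, 4, 6, 7}) = 1
G(14) = mex({0, 1, 4, 5, 6, 7}) = 2
G(15) = mex({0, 1, 2, 3, 4, 5, 6}) = 7
G(16) = mex({0, 2, 3, 5, 6, 7}) = 1
G(17) = mex({0, 1, 2, 3, 5, 6, 7}) = 4
G(18) = mex({0, 1, 2, 4, 5, 6}) = 3
G(19) = mex({0, 1, 3, 4, 5, 7}) = 2
G(20) = mex({0, 2, 3, 4, 5, 6, 7}) = 1
G(21) = mex({0, 1, 2, 3, 5, 6, 7}) = 4
G(22) = mex({0, 1, 2, 3, 4, 5, 7}) = 6
G(23) = mex({0, 1, 2, 3, 4, 5, 6}) = 7
G(24) = mex({0, 1, 2, 3, 5, 6, 7}) = 4
G(25) = mex({0, 2, 3, 4, 6, 7}) = 1
G(26) = mex({0, 1, 3, 4, 5, 6, 7}) = 2
G(27) = mex({0, 1, 2, 3, 4, 5, 6, 7}) = 8
G(28) = mex({0, 1, 2, 3, 4, 6, 7, 8}) = 5
G(29) = mex({0, 1, 2, 3, 5, 6, 7, 8, 9}) = 4
G(30) = mex({0, 1, 2, 3, 4, 5, 6, 9, 10}) = 7
G(31) = mex({0, 1, 3, 4, 5, 7, 10, 11}) = 2
G(32) = mex({0, 2, 3, 4, 5, 6, 7, 9, 11}) = 1
G(33) = mex({0, 1, 2, 3, 4, 5, 6, 7, 9, 12}) = 8
G(34) = mex({0, 1, 2, 3, 4, 5, 7, 8, 11, 12}) = 6
G(35) = mex({0, 1, 2, 3, 4, 5, 6, 8, 9, 10, 11}) = 7
G(36) = mex({0, 1, 2, 3, 5, 6, 7, 9, 10}) = 4
G(37) = mex({0, 2, 3, 4, 6, 7, 9, 10, 11, 12}) = 1
G(38) = mex({0, 1, 3, 4, 5, 6, 7, 9, 10, 11, 12}) = 2
G(39) = mex({0, 1, 2, 4, 5, 6, 7, 9, 10, 12, 14}) = 3
G(40) = mex({0, 2, 3, 4, 6, 7, 11, 12, 14}) = 1
Therefore G(40) = 1.

1


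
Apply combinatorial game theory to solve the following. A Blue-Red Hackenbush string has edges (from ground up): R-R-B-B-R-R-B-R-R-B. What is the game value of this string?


Edges (from ground): R-R-B-B-R-R-B-R-R-B
By Berlekamp's sign-expansion rule, a Blue-Red Hackenbush stalk has the value of the surreal number whose sign sequence is the edge sequence with B -> + and R -> -.
Sign sequence: --++--+--+
Trace the sign expansion in the surreal number tree, starting from 0:
Edge 1: R (sign -) -> bounds (-inf, 0), value = -1
Edge 2: R (sign -) -> bounds (-inf, -1), value = -2
Edge 3: B (sign +) -> bounds (-2, -1), value = -3/2
Edge 4: B (sign +) -> bounds (-3/2, -1), value = -5/4
Edge 5: R (sign -) -> bounds (-3/2, -5/4), value = -11/8
Edge 6: R (sign -) -> bounds (-3/2, -11/8), value = -23/16
Edge 7: B (sign +) -> bounds (-23/16, -11/8), value = -45/32
Edge 8: R (sign -) -> bounds (-23/16, -45/32), value = -91/64
Edge 9: R (sign -) -> bounds (-23/16, -91/64), value = -183/128
Edge 10: B (sign +) -> bounds (-183/128, -91/64), value = -365/256
Game value = -365/256

-365/256


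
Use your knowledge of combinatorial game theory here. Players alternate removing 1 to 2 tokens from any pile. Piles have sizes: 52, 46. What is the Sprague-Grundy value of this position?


Subtraction set: {1, 2}
For this subtraction set, G(n) = n mod 3 (period = max + 1 = 3).
Pile 1 (size 52): G(52) = 52 mod 3 = 1
Pile 2 (size 46): G(46) = 46 mod 3 = 1
Total Grundy value = XOR of all: 1 XOR 1 = 0

0


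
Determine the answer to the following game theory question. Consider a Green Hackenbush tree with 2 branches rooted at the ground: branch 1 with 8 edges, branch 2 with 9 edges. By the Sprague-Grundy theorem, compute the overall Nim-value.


The tree has 2 branches from the ground vertex.
In Green Hackenbush, the Nim-value of a simple path of length k is k.
Branch 1: length 8, Nim-value = 8
Branch 2: length 9, Nim-value = 9
Total Nim-value = XOR of all branch values:
0 XOR 8 = 8
8 XOR 9 = 1
Nim-value of the tree = 1

1


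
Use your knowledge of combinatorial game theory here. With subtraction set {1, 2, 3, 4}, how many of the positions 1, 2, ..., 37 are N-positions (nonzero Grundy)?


Subtraction set S = {1, 2, 3, 4}, so G(n) = n mod 5.
G(n) = 0 when n is a multiple of 5.
Multiples of 5 in [1, 37]: 7
N-positions (nonzero Grundy) = 37 - 7 = 30

30


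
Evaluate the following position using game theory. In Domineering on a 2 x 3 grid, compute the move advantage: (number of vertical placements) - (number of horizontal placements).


Board is 2 x 3 (rows x cols).
Left (vertical) placements: (rows-1) * cols = 1 * 3 = 3
Right (horizontal) placements: rows * (cols-1) = 2 * 2 = 4
Advantage = Left - Right = 3 - 4 = -1

-1


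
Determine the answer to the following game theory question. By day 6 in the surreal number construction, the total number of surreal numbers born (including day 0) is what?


Day 0: {|} = 0 is born. Count = 1.
Day n: the number of surreal numbers born by day n is 2^(n+1) - 1.
By day 0: 2^1 - 1 = 1
By day 1: 2^2 - 1 = 3
By day 2: 2^3 - 1 = 7
By day 3: 2^4 - 1 = 15
By day 4: 2^5 - 1 = 31
By day 5: 2^6 - 1 = 63
By day 6: 2^7 - 1 = 127
By day 6: 127 surreal numbers.

127


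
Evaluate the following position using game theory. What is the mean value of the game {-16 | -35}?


Game = {-16 | -35}, a switch {a | b} with numbers a > b.
Its thermograph has left wall a - t and right wall b + t, which meet at t = (a - b)/2, where both equal (a + b)/2. So the mast (mean value) is at (a + b)/2.
Mean = (-16 + (-35))/2 = -51/2 = -51/2

-51/2


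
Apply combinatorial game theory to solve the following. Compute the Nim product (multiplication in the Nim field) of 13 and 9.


Nim multiplication is bilinear over XOR: (u XOR v) * w = (u*w) XOR (v*w).
So we split each operand into its bit components and XOR the pairwise Nim products.
13 = 1 + 4 + 8 (as XOR of powers of 2).
9 = 1 + 8 (as XOR of powers of 2).
Using the standard Nim-product table on single bits:
  2*2 = 3,   2*4 = 8,   2*8 = 12,
  4*4 = 6,   4*8 = 11,  8*8 = 13,
and  1*x = x (identity), k*l = l*k (commutative).
Pairwise Nim products:
  1 * 1 = 1
  1 * 8 = 8
  4 * 1 = 4
  4 * 8 = 11
  8 * 1 = 8
  8 * 8 = 13
XOR them: 1 XOR 8 XOR 4 XOR 11 XOR 8 XOR 13 = 3.
Result: 13 * 9 = 3 (in Nim).

3


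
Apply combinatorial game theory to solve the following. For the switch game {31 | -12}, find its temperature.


The game is {31 | -12}, a switch {a | b} with numbers a > b.
Cooling {a | b} by t gives {a - t | b + t}, which stops being hot when a - t = b + t, i.e. at t = (a - b)/2. So the temperature of a switch is (a - b)/2.
Temperature = (Left option - Right option) / 2
= (31 - (-12)) / 2
= 43 / 2
= 43/2

43/2


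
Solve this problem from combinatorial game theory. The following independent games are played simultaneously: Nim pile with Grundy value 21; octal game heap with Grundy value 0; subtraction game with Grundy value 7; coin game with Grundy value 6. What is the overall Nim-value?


By the Sprague-Grundy theorem, the Grundy value of a sum of games is the XOR of individual Grundy values.
Nim pile: Grundy value = 21. Running XOR: 0 XOR 21 = 21
octal game heap: Grundy value = 0. Running XOR: 21 XOR 0 = 21
subtraction game: Grundy value = 7. Running XOR: 21 XOR 7 = 18
coin game: Grundy value = 6. Running XOR: 18 XOR 6 = 20
The combined Grundy value is 20.

20


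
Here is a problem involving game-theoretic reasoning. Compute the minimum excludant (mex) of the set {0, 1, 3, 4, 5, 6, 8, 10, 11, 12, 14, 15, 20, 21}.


Set = {0, 1, 3, 4, 5, 6, 8, 10, 11, 12, 14, 15, 20, 21}
0 is in the set.
1 is in the set.
2 is NOT in the set. This is the mex.
mex = 2

2


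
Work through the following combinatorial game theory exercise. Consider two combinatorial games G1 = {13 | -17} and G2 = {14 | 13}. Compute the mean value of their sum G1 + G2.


G1 = {13 | -17}, G2 = {14 | 13}
Each is a switch {a | b} with numbers a > b; its mean value is (a + b)/2, and mean value is additive over game sums: m(G1 + G2) = m(G1) + m(G2).
Mean of G1 = (13 + (-17))/2 = -4/2 = -2
Mean of G2 = (14 + (13))/2 = 27/2 = 27/2
Mean of G1 + G2 = -2 + 27/2 = 23/2

23/2


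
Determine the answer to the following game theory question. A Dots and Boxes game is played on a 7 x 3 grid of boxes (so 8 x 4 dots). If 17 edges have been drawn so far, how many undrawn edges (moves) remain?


Grid: 7 x 3 boxes, i.e. 8 rows and 4 columns of dots.
Horizontal edges: (rows + 1) * cols = 8 * 3 = 24
Vertical edges: rows * (cols + 1) = 7 * 4 = 28
Total edges: 24 + 28 = 52
Edges drawn: 17
Remaining: 52 - 17 = 35

35


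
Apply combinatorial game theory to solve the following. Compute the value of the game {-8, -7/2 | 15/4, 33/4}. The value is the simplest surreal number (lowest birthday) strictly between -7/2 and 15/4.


Left options: {-8, -7/2}, max = -7/2
Right options: {15/4, 33/4}, min = 15/4
All options are numbers and max(Left) < min(Right), so by the simplicity theorem the value is the simplest (earliest-born) number strictly between -7/2 and 15/4.
Integers -3 through 3 all lie strictly between -7/2 and 15/4.
Among integers, the simplest (lowest birthday = smallest |n|; 0 is born on day 0, +-n on day n) is 0.
No non-integer in the interval can be simpler: if x is a non-integer in the interval, then floor(x) or ceil(x) also lies in the interval (the interval contains an integer), and both are proper prefixes of x's sign expansion, i.e. born earlier. So the game value is 0.
Game value = 0

0


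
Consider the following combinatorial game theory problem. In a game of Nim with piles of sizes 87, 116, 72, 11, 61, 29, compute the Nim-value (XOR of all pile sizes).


We need the XOR (exclusive or) of all pile sizes.
After XOR-ing pile 1 (size 87): 0 XOR 87 = 87
After XOR-ing pile 2 (size 116): 87 XOR 116 = 35
After XOR-ing pile 3 (size 72): 35 XOR 72 = 107
After XOR-ing pile 4 (size 11): 107 XOR 11 = 96
After XOR-ing pile 5 (size 61): 96 XOR 61 = 93
After XOR-ing pile 6 (size 29): 93 XOR 29 = 64
The Nim-value of this position is 64.

64


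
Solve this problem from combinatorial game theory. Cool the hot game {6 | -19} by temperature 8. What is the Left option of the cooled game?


Original game: {6 | -19} (a switch {a | b} with a > b).
Cooling by t (for t below the temperature (a - b)/2 = 25/2) taxes each move by t: {a | b} cooled by t is {a - t | b + t}.
Cooling amount: t = 8
Cooled Left option: 6 - 8 = -2
Cooled Right option: -19 + 8 = -11
Cooled game: {-2 | -11}
Left option = -2

-2


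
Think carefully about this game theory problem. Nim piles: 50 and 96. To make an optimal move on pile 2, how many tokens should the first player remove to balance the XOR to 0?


Piles: 50 and 96
Current XOR: 50 XOR 96 = 82 (non-zero, so this is an N-position).
To make the XOR zero, we need to find a move that balances the piles.
For pile 2 (size 96): target = 96 XOR 82 = 50
We reduce pile 2 from 96 to 50.
Tokens removed: 96 - 50 = 46
Verification: 50 XOR 50 = 0

46


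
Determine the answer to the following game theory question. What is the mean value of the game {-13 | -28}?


Game = {-13 | -28}, a switch {a | b} with numbers a > b.
Its thermograph has left wall a - t and right wall b + t, which meet at t = (a - b)/2, where both equal (a + b)/2. So the mast (mean value) is at (a + b)/2.
Mean = (-13 + (-28))/2 = -41/2 = -41/2

-41/2


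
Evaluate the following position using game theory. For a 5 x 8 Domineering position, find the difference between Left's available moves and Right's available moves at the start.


Board is 5 x 8 (rows x cols).
Left (vertical) placements: (rows-1) * cols = 4 * 8 = 32
Right (horizontal) placements: rows * (cols-1) = 5 * 7 = 35
Advantage = Left - Right = 32 - 35 = -3

-3


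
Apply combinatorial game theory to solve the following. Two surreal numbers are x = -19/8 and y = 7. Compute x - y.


x = -19/8, y = 7
Converting to common denominator: 8
x = -19/8, y = 56/8
x - y = -19/8 - 7 = -75/8

-75/8


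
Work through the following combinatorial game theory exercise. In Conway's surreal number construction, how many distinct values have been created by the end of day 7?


Day 0: {|} = 0 is born. Count = 1.
Day n: the number of surreal numbers born by day n is 2^(n+1) - 1.
By day 0: 2^1 - 1 = 1
By day 1: 2^2 - 1 = 3
By day 2: 2^3 - 1 = 7
By day 3: 2^4 - 1 = 15
By day 4: 2^5 - 1 = 31
By day 5: 2^6 - 1 = 63
By day 6: 2^7 - 1 = 127
By day 7: 2^8 - 1 = 255
By day 7: 255 surreal numbers.

255


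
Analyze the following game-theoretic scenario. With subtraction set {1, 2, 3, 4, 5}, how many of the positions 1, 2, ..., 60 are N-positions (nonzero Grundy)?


Subtraction set S = {1, 2, 3, 4, 5}, so G(n) = n mod 6.
G(n) = 0 when n is a multiple of 6.
Multiples of 6 in [1, 60]: 10
N-positions (nonzero Grundy) = 60 - 10 = 50

50


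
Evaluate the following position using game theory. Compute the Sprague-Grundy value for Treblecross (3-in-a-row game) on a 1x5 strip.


Treblecross: place X on empty cells; 3-in-a-row wins.
Playing within two cells of an existing X lets the opponent win at once, so sensible play treats the cells i-2..i+2 around each X as dead. The player left with no safe cell loses, so this is a normal-play take-away game on strips of safe cells.
Placing X at cell i (0-indexed) of a strip of k safe cells leaves independent strips of sizes max(0, i-2) and max(0, k-i-3). Hence G(k) = mex{ G(max(0,i-2)) XOR G(max(0,k-i-3)) : 0 <= i < k }, with G(0) = 0.
G(1): splits (0,0):0^0=0 -> mex({0}) = 1
G(2): splits (0,0):0^0=0 -> mex({0}) = 1
G(3): splits (0,0):0^0=0 -> mex({0}) = 1
G(4): splits (0,1):0^1=1 (0,0):0^0=0 -> mex({0, 1}) = 2
G(5): splits (0,2):0^1=1 (0,1):0^1=1 (0,0):0^0=0 -> mex({0, 1}) = 2
Therefore G(5) = 2.

2


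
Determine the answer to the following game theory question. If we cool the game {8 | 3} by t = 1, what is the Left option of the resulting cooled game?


Original game: {8 | 3} (a switch {a | b} with a > b).
Cooling by t (for t below the temperature (a - b)/2 = 5/2) taxes each move by t: {a | b} cooled by t is {a - t | b + t}.
Cooling amount: t = 1
Cooled Left option: 8 - 1 = 7
Cooled Right option: 3 + 1 = 4
Cooled game: {7 | 4}
Left option = 7

7


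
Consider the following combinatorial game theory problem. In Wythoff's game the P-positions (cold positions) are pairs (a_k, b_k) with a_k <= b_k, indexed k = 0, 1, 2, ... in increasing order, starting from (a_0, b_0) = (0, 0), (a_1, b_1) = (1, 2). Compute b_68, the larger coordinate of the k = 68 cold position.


By Wythoff's theorem, a_k = floor(k * phi) and b_k = floor(k * phi^2) = a_k + k, where phi = (1 + sqrt(5))/2 is the golden ratio.
phi = (1 + sqrt(5))/2 = 1.618034
phi^2 = phi + 1 = 2.618034
k = 68
k * phi^2 = 68 * 2.618034 = 178.026311
b_68 = floor(k * phi^2) = 178 (check: a_68 + k = 110 + 68 = 178)

178


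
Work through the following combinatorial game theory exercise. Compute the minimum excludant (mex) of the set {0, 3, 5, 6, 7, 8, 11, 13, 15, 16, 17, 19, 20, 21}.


Set = {0, 3, 5, 6, 7, 8, 11, 13, 15, 16, 17, 19, 20, 21}
0 is in the set.
1 is NOT in the set. This is the mex.
mex = 1

1


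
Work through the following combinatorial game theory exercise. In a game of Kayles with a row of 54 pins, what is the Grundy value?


Kayles: a move removes 1 or 2 adjacent pins from a contiguous row.
Removing pins from a row of k leaves two independent rows (a, b) with a + b = k - 1 (one pin) or a + b = k - 2 (two pins); an end removal gives a = 0.
By Sprague-Grundy, G(k) = mex{ G(a) XOR G(b) } over all these splits. G(0) = 0.
G(1): splits (0,0):0^0=0 -> mex({0}) = 1
G(2): splits (0,1):0^1=1 (0,0):0^0=0 -> mex({0, 1}) = 2
G(3): splits (0,2):0^2=2 (1,1):1^1=0 (0,1):0^1=1 -> mex({0, 1, 2}) = 3
G(4): splits (0,3):0^3=3 (1,2):1^2=3 (0,2):0^2=2 (1,1):1^1=0 -> mex({0, 2, 3}) = 1
G(5): splits (0,4):0^1=1 (1,3):1^3=2 (2,2):2^2=0 (0,3):0^3=3 (1,2):1^2=3 -> mex({0, 1, 2, 3}) = 4
G(6) = mex({0, 1, 2, 4}) = 3
G(7) = mex({0, 1, 3, 4, 5}) = 2
G(8) = mex({0, 2, 3, 5, 6}) = 1
G(9) = mex({0, 1, 2, 3, 6, 7}) = 4
G(10) = mex({0, 1, 3, 4, 5, 7}) = 2
G(11) = mex({0, 1, 2, 3, 4, 5}) = 6
G(12) = mex({0, 1, 2, 3, 5, 6, 7}) = 4
G(13) = mex({0, 2, 3, 4, 6, 7}) = 1
G(14) = mex({0, 1, 4, 5, 6, 7}) = 2
G(15) = mex({0, 1, 2, 3, 4, 5, 6}) = 7
G(16) = mex({0, 2, 3, 5, 6, 7}) = 1
G(17) = mex({0, 1, 2, 3, 5, 6, 7}) = 4
G(18) = mex({0, 1, 2, 4, 5, 6}) = 3
G(19) = mex({0, 1, 3, 4, 5, 7}) = 2
G(20) = mex({0, 2, 3, 4, 5, 6, 7}) = 1
G(21) = mex({0, 1, 2, 3, 5, 6, 7}) = 4
G(22) = mex({0, 1, 2, 3, 4, 5, 7}) = 6
G(23) = mex({0, 1, 2, 3, 4, 5, 6}) = 7
G(24) = mex({0, 1, 2, 3, 5, 6, 7}) = 4
G(25) = mex({0, 2, 3, 4, 6, 7}) = 1
G(26) = mex({0, 1, 3, 4, 5, 6, 7}) = 2
G(27) = mex({0, 1, 2, 3, 4, 5, 6, 7}) = 8
G(28) = mex({0, 1, 2, 3, 4, 6, 7, 8}) = 5
G(29) = mex({0, 1, 2, 3, 5, 6, 7, 8, 9}) = 4
G(30) = mex({0, 1, 2, 3, 4, 5, 6, 9, 10}) = 7
G(31) = mex({0, 1, 3, 4, 5, 7, 10, 11}) = 2
G(32) = mex({0, 2, 3, 4, 5, 6, 7, 9, 11}) = 1
G(33) = mex({0, 1, 2, 3, 4, 5, 6, 7, 9, 12}) = 8
G(34) = mex({0, 1, 2, 3, 4, 5, 7, 8, 11, 12}) = 6
G(35) = mex({0, 1, 2, 3, 4, 5, 6, 8, 9, 10, 11}) = 7
G(36) = mex({0, 1, 2, 3, 5, 6, 7, 9, 10}) = 4
G(37) = mex({0, 2, 3, 4, 6, 7, 9, 10, 11, 12}) = 1
G(38) = mex({0, 1, 3, 4, 5, 6, 7, 9, 10, 11, 12}) = 2
G(39) = mex({0, 1, 2, 4, 5, 6, 7, 9, 10, 12, 14}) = 3
G(40) = mex({0, 2, 3, 4, 6, 7, 11, 12, 14}) = 1
G(41) = mex({0, 1, 2, 3, 5, 6, 7, 9, 10, 11, 12}) = 4
G(42) = mex({0, 1, 2, 3, 4, 5, 6, 9, 10}) = 7
G(43) = mex({0, 1, 3, 4, 5, 7, 9, 10, 12, 15}) = 2
G(44) = mex({0, 2, 3, 4, 5, 6, 7, 9, 10, 12, 15}) = 1
G(45) = mex({0, 1, 2, 3, 4, 5, 6, 7, 9, 10, 12, 14}) = 8
G(46) = mex({0, 1, 3, 4, 5, 7, 8, 11, 12, 14}) = 2
G(47) = mex({0, 1, 2, 3, 4, 5, 6, 8, 9, 10, 11, 12}) = 7
G(48) = mex({0, 1, 2, 3, 5, 6, 7, 9, 10}) = 4
G(49) = mex({0, 2, 3, 4, 6, 7, 9, 10, 11, 12, 15}) = 1
G(50) = mex({0, 1, 4, 5, 6, 7, 9, 11, 12, 14, 15}) = 2
G(51) = mex({0, 1, 2, 3, 4, 5, 6, 7, 9, 12, 14, 15}) = 8
G(52) = mex({0, 2, 3, 4, 5, 6, 7, 8, 11, 12, 15}) = 1
G(53) = mex({0, 1, 2, 3, 5, 6, 7, 8, 9, 10, 11, 12}) = 4
G(54) = mex({0, 1, 2, 3, 4, 5, 6, 9, 10}) = 7
Therefore G(54) = 7.

7


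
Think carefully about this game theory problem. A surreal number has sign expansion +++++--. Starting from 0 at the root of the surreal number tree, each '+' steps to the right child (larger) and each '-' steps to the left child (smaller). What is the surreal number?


Sign expansion: +++++--
Rule: track bounds (lo, hi), initially (-inf, +inf). On '+', the current value becomes lo and we move to the simplest number in (value, hi): value + 1 if hi = +inf, otherwise the midpoint (value + hi)/2. On '-', the current value becomes hi and we move to value - 1 if lo = -inf, otherwise the midpoint (lo + value)/2.
Start at 0.
Step 1: sign = +, move right. Bounds: (0, +inf). Value = 1
Step 2: sign = +, move right. Bounds: (1, +inf). Value = 2
Step 3: sign = +, move right. Bounds: (2, +inf). Value = 3
Step 4: sign = +, move right. Bounds: (3, +inf). Value = 4
Step 5: sign = +, move right. Bounds: (4, +inf). Value = 5
Step 6: sign = -, move left. Bounds: (4, 5). Value = 9/2
Step 7: sign = -, move left. Bounds: (4, 9/2). Value = 17/4
The surreal number with sign expansion +++++-- is 17/4.

17/4


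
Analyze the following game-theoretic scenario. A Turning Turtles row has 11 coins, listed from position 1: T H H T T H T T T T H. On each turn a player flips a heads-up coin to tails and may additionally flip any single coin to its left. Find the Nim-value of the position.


Coins: T H H T T H T T T T H
Key fact: a single head at position k behaves exactly like a Nim heap of size k (turning it to T and optionally flipping a coin at j < k corresponds to moving the heap from k to j, or to 0), and heads combine as a disjunctive sum (two heads at the same place would cancel, matching j XOR j = 0). So the Nim-value is the XOR of the 1-indexed positions of the heads.
Face-up positions (1-indexed): [2, 3, 6, 11]
XOR 0 with 2: 0 XOR 2 = 2
XOR 2 with 3: 2 XOR 3 = 1
XOR 1 with 6: 1 XOR 6 = 7
XOR 7 with 11: 7 XOR 11 = 12
Nim-value = 12

12


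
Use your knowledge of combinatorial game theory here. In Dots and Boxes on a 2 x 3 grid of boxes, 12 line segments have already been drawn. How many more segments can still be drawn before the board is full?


Grid: 2 x 3 boxes, i.e. 3 rows and 4 columns of dots.
Horizontal edges: (rows + 1) * cols = 3 * 3 = 9
Vertical edges: rows * (cols + 1) = 2 * 4 = 8
Total edges: 9 + 8 = 17
Edges drawn: 12
Remaining: 17 - 12 = 5

5


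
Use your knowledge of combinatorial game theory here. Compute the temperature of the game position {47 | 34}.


The game is {47 | 34}, a switch {a | b} with numbers a > b.
Cooling {a | b} by t gives {a - t | b + t}, which stops being hot when a - t = b + t, i.e. at t = (a - b)/2. So the temperature of a switch is (a - b)/2.
Temperature = (Left option - Right option) / 2
= (47 - (34)) / 2
= 13 / 2
= 13/2

13/2


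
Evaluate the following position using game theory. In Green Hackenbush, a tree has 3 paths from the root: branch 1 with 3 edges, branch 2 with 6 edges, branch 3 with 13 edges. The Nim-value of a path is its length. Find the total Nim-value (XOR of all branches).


The tree has 3 branches from the ground vertex.
In Green Hackenbush, the Nim-value of a simple path of length k is k.
Branch 1: length 3, Nim-value = 3
Branch 2: length 6, Nim-value = 6
Branch 3: length 13, Nim-value = 13
Total Nim-value = XOR of all branch values:
0 XOR 3 = 3
3 XOR 6 = 5
5 XOR 13 = 8
Nim-value of the tree = 8

8


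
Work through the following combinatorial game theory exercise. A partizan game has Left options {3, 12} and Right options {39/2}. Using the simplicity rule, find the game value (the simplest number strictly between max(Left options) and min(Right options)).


Left options: {3, 12}, max = 12
Right options: {39/2}, min = 39/2
All options are numbers and max(Left) < min(Right), so by the simplicity theorem the value is the simplest (earliest-born) number strictly between 12 and 39/2.
Integers 13 through 19 all lie strictly between 12 and 39/2.
Among integers, the simplest (lowest birthday = smallest |n|; 0 is born on day 0, +-n on day n) is 13.
No non-integer in the interval can be simpler: if x is a non-integer in the interval, then floor(x) or ceil(x) also lies in the interval (the interval contains an integer), and both are proper prefixes of x's sign expansion, i.e. born earlier. So the game value is 13.
Game value = 13

13


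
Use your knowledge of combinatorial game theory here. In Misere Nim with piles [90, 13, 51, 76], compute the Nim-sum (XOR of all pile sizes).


We need the XOR (exclusive or) of all pile sizes.
After XOR-ing pile 1 (size 90): 0 XOR 90 = 90
After XOR-ing pile 2 (size 13): 90 XOR 13 = 87
After XOR-ing pile 3 (size 51): 87 XOR 51 = 100
After XOR-ing pile 4 (size 76): 100 XOR 76 = 40
The Nim-value of this position is 40.

40


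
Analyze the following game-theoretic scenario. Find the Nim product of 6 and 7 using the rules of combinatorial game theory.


Nim multiplication is bilinear over XOR: (u XOR v) * w = (u*w) XOR (v*w).
So we split each operand into its bit components and XOR the pairwise Nim products.
6 = 2 + 4 (as XOR of powers of 2).
7 = 1 + 2 + 4 (as XOR of powers of 2).
Using the standard Nim-product table on single bits:
  2*2 = 3,   2*4 = 8,   2*8 = 12,
  4*4 = 6,   4*8 = 11,  8*8 = 13,
and  1*x = x (identity), k*l = l*k (commutative).
Pairwise Nim products:
  2 * 1 = 2
  2 * 2 = 3
  2 * 4 = 8
  4 * 1 = 4
  4 * 2 = 8
  4 * 4 = 6
XOR them: 2 XOR 3 XOR 8 XOR 4 XOR 8 XOR 6 = 3.
Result: 6 * 7 = 3 (in Nim).

3


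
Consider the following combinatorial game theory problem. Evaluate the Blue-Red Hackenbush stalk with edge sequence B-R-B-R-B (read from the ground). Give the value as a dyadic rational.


Edges (from ground): B-R-B-R-B
By Berlekamp's sign-expansion rule, a Blue-Red Hackenbush stalk has the value of the surreal number whose sign sequence is the edge sequence with B -> + and R -> -.
Sign sequence: +-+-+
Trace the sign expansion in the surreal number tree, starting from 0:
Edge 1: B (sign +) -> bounds (0, +inf), value = 1
Edge 2: R (sign -) -> bounds (0, 1), value = 1/2
Edge 3: B (sign +) -> bounds (1/2, 1), value = 3/4
Edge 4: R (sign -) -> bounds (1/2, 3/4), value = 5/8
Edge 5: B (sign +) -> bounds (5/8, 3/4), value = 11/16
Game value = 11/16

11/16


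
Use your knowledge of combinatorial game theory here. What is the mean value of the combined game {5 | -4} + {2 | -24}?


G1 = {5 | -4}, G2 = {2 | -24}
Each is a switch {a | b} with numbers a > b; its mean value is (a + b)/2, and mean value is additive over game sums: m(G1 + G2) = m(G1) + m(G2).
Mean of G1 = (5 + (-4))/2 = 1/2 = 1/2
Mean of G2 = (2 + (-24))/2 = -22/2 = -11
Mean of G1 + G2 = 1/2 + -11 = -21/2

-21/2


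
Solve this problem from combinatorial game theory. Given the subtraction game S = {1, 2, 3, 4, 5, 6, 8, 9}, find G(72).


The subtraction set is S = {1, 2, 3, 4, 5, 6, 8, 9}.
G(k) = mex{ G(k - s) : s in S, s <= k }. We compute iteratively: G(0) = 0.
G(1) = mex({0}) = 1
G(2) = mex({0, 1}) = 2
G(3) = mex({0, 1, 2}) = 3
G(4) = mex({0, 1, 2, 3}) = 4
G(5) = mex({0, 1, 2, 3, 4}) = 5
G(6) = mex({0, 1, 2, 3, 4, 5}) = 6
G(7) = mex({1, 2, 3, 4, 5, 6}) = 0
G(8) = mex({0, 2, 3, 4, 5, 6}) = 1
G(9) = mex({0, 1, 3, 4, 5, 6}) = 2
G(10) = mex({0, 1, 2, 4, 5, 6}) = 3
G(11) = mex({0, 1, 2, 3, 5, 6}) = 4
G(12) = mex({0, 1, 2, 3, 4, 6}) = 5
G(13) = mex({0, 1, 2, 3, 4, 5}) = 6
G(14) = mex({1, 2, 3, 4, 5, 6}) = 0
G(15) = mex({0, 2, 3, 4, 5, 6}) = 1
Observe that G(7)..G(15) = 0, 1, 2, 3, 4, 5, 6, 0, 1 repeats G(0)..G(8) = 0, 1, 2, 3, 4, 5, 6, 0, 1.
For k >= max(S) = 9, G(k) is determined by the previous 9 values G(k-9)..G(k-1); a window of 9 consecutive values has recurred shifted by 7, so by induction G(k + 7) = G(k) for all k >= 0: the sequence is periodic from the start with period 7.
One period: G(0..6) = 0, 1, 2, 3, 4, 5, 6.
72 mod 7 = 2, so G(72) = G(2) = 2.

2


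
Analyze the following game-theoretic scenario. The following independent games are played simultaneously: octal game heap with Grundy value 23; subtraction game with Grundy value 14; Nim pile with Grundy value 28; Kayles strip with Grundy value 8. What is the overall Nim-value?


By the Sprague-Grundy theorem, the Grundy value of a sum of games is the XOR of individual Grundy values.
octal game heap: Grundy value = 23. Running XOR: 0 XOR 23 = 23
subtraction game: Grundy value = 14. Running XOR: 23 XOR 14 = 25
Nim pile: Grundy value = 28. Running XOR: 25 XOR 28 = 5
Kayles strip: Grundy value = 8. Running XOR: 5 XOR 8 = 13
The combined Grundy value is 13.

13


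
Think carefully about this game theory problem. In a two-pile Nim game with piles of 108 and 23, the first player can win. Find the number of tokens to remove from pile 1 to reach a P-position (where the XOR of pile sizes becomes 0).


Piles: 108 and 23
Current XOR: 108 XOR 23 = 123 (non-zero, so this is an N-position).
To make the XOR zero, we need to find a move that balances the piles.
For pile 1 (size 108): target = 108 XOR 123 = 23
We reduce pile 1 from 108 to 23.
Tokens removed: 108 - 23 = 85
Verification: 23 XOR 23 = 0

85


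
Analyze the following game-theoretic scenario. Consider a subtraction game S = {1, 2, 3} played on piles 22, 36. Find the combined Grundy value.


Subtraction set: {1, 2, 3}
For this subtraction set, G(n) = n mod 4 (period = max + 1 = 4).
Pile 1 (size 22): G(22) = 22 mod 4 = 2
Pile 2 (size 36): G(36) = 36 mod 4 = 0
Total Grundy value = XOR of all: 2 XOR 0 = 2

2


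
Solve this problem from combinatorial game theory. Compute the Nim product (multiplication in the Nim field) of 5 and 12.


Nim multiplication is bilinear over XOR: (u XOR v) * w = (u*w) XOR (v*w).
So we split each operand into its bit components and XOR the pairwise Nim products.
5 = 1 + 4 (as XOR of powers of 2).
12 = 4 + 8 (as XOR of powers of 2).
Using the standard Nim-product table on single bits:
  2*2 = 3,   2*4 = 8,   2*8 = 12,
  4*4 = 6,   4*8 = 11,  8*8 = 13,
and  1*x = x (identity), k*l = l*k (commutative).
Pairwise Nim products:
  1 * 4 = 4
  1 * 8 = 8
  4 * 4 = 6
  4 * 8 = 11
XOR them: 4 XOR 8 XOR 6 XOR 11 = 1.
Result: 5 * 12 = 1 (in Nim).

1


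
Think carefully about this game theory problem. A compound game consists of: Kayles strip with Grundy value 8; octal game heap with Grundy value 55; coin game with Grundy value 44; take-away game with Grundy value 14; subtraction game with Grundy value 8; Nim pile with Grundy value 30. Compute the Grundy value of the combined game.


By the Sprague-Grundy theorem, the Grundy value of a sum of games is the XOR of individual Grundy values.
Kayles strip: Grundy value = 8. Running XOR: 0 XOR 8 = 8
octal game heap: Grundy value = 55. Running XOR: 8 XOR 55 = 63
coin game: Grundy value = 44. Running XOR: 63 XOR 44 = 19
take-away game: Grundy value = 14. Running XOR: 19 XOR 14 = 29
subtraction game: Grundy value = 8. Running XOR: 29 XOR 8 = 21
Nim pile: Grundy value = 30. Running XOR: 21 XOR 30 = 11
The combined Grundy value is 11.

11


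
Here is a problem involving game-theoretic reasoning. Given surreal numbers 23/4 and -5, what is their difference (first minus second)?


x = 23/4, y = -5
Converting to common denominator: 4
x = 23/4, y = -20/4
x - y = 23/4 - -5 = 43/4

43/4


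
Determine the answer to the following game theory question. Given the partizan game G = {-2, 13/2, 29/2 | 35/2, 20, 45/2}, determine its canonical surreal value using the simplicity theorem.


Left options: {-2, 13/2, 29/2}, max = 29/2
Right options: {35/2, 20, 45/2}, min = 35/2
All options are numbers and max(Left) < min(Right), so by the simplicity theorem the value is the simplest (earliest-born) number strictly between 29/2 and 35/2.
Integers 15 through 17 all lie strictly between 29/2 and 35/2.
Among integers, the simplest (lowest birthday = smallest |n|; 0 is born on day 0, +-n on day n) is 15.
No non-integer in the interval can be simpler: if x is a non-integer in the interval, then floor(x) or ceil(x) also lies in the interval (the interval contains an integer), and both are proper prefixes of x's sign expansion, i.e. born earlier. So the game value is 15.
Game value = 15

15


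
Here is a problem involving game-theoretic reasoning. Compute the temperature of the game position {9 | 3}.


The game is {9 | 3}, a switch {a | b} with numbers a > b.
Cooling {a | b} by t gives {a - t | b + t}, which stops being hot when a - t = b + t, i.e. at t = (a - b)/2. So the temperature of a switch is (a - b)/2.
Temperature = (Left option - Right option) / 2
= (9 - (3)) / 2
= 6 / 2
= 3

3


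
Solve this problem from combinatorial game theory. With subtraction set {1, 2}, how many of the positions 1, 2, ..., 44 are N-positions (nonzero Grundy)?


Subtraction set S = {1, 2}, so G(n) = n mod 3.
G(n) = 0 when n is a multiple of 3.
Multiples of 3 in [1, 44]: 14
N-positions (nonzero Grundy) = 44 - 14 = 30

30


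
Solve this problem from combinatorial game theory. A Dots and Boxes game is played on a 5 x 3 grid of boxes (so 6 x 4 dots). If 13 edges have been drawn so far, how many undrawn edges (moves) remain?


Grid: 5 x 3 boxes, i.e. 6 rows and 4 columns of dots.
Horizontal edges: (rows + 1) * cols = 6 * 3 = 18
Vertical edges: rows * (cols + 1) = 5 * 4 = 20
Total edges: 18 + 20 = 38
Edges drawn: 13
Remaining: 38 - 13 = 25

25


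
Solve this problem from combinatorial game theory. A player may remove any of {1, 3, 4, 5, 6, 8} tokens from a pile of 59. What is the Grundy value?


The subtraction set is S = {1, 3, 4, 5, 6, 8}.
G(k) = mex{ G(k - s) : s in S, s <= k }. We compute iteratively: G(0) = 0.
G(1) = mex({0}) = 1
G(2) = mex({1}) = 0
G(3) = mex({0}) = 1
G(4) = mex({0, 1}) = 2
G(5) = mex({0, 1, 2}) = 3
G(6) = mex({0, 1, 3}) = 2
G(7) = mex({0, 1, 2}) = 3
G(8) = mex({0, 1, 2, 3}) = 4
G(9) = mex({1, 2, 3, 4}) = 0
G(10) = mex({0, 2, 3}) = 1
G(11) = mex({1, 2, 3, 4}) = 0
G(12) = mex({0, 2, 3, 4}) = 1
G(13) = mex({0, 1, 3, 4}) = 2
G(14) = mex({0, 1, 2, 4}) = 3
G(15) = mex({0, 1, 3}) = 2
G(16) = mex({0, 1, 2, 4}) = 3
Observe that G(9)..G(16) = 0, 1, 0, 1, 2, 3, 2, 3 repeats G(0)..G(7) = 0, 1, 0, 1, 2, 3, 2, 3.
For k >= max(S) = 8, G(k) is determined by the previous 8 values G(k-8)..G(k-1); a window of 8 consecutive values has recurred shifted by 9, so by induction G(k + 9) = G(k) for all k >= 0: the sequence is periodic from the start with period 9.
One period: G(0..8) = 0, 1, 0, 1, 2, 3, 2, 3, 4.
59 mod 9 = 5, so G(59) = G(5) = 3.

3


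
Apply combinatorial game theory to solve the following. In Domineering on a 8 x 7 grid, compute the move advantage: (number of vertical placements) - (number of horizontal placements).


Board is 8 x 7 (rows x cols).
Left (vertical) placements: (rows-1) * cols = 7 * 7 = 49
Right (horizontal) placements: rows * (cols-1) = 8 * 6 = 48
Advantage = Left - Right = 49 - 48 = 1

1


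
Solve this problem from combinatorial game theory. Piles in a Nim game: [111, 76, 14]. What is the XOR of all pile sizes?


We need the XOR (exclusive or) of all pile sizes.
After XOR-ing pile 1 (size 111): 0 XOR 111 = 111
After XOR-ing pile 2 (size 76): 111 XOR 76 = 35
After XOR-ing pile 3 (size 14): 35 XOR 14 = 45
The Nim-value of this position is 45.

45


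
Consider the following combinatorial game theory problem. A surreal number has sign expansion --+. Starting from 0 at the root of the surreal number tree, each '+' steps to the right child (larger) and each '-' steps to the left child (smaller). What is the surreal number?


Sign expansion: --+
Rule: track bounds (lo, hi), initially (-inf, +inf). On '+', the current value becomes lo and we move to the simplest number in (value, hi): value + 1 if hi = +inf, otherwise the midpoint (value + hi)/2. On '-', the current value becomes hi and we move to value - 1 if lo = -inf, otherwise the midpoint (lo + value)/2.
Start at 0.
Step 1: sign = -, move left. Bounds: (-inf, 0). Value = -1
Step 2: sign = -, move left. Bounds: (-inf, -1). Value = -2
Step 3: sign = +, move right. Bounds: (-2, -1). Value = -3/2
The surreal number with sign expansion --+ is -3/2.

-3/2


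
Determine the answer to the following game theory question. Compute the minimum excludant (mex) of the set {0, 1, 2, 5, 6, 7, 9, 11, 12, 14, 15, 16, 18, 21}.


Set = {0, 1, 2, 5, 6, 7, 9, 11, 12, 14, 15, 16, 18, 21}
0 is in the set.
1 is in the set.
2 is in the set.
3 is NOT in the set. This is the mex.
mex = 3

3


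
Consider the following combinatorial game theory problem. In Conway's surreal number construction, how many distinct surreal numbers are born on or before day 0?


Day 0: {|} = 0 is born. Count = 1.
Day n: the number of surreal numbers born by day n is 2^(n+1) - 1.
By day 0: 2^1 - 1 = 1
By day 0: 1 surreal numbers.

1


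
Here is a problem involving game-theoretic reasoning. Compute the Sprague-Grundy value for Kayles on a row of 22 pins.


Kayles: a move removes 1 or 2 adjacent pins from a contiguous row.
Removing pins from a row of k leaves two independent rows (a, b) with a + b = k - 1 (one pin) or a + b = k - 2 (two pins); an end removal gives a = 0.
By Sprague-Grundy, G(k) = mex{ G(a) XOR G(b) } over all these splits. G(0) = 0.
G(1): splits (0,0):0^0=0 -> mex({0}) = 1
G(2): splits (0,1):0^1=1 (0,0):0^0=0 -> mex({0, 1}) = 2
G(3): splits (0,2):0^2=2 (1,1):1^1=0 (0,1):0^1=1 -> mex({0, 1, 2}) = 3
G(4): splits (0,3):0^3=3 (1,2):1^2=3 (0,2):0^2=2 (1,1):1^1=0 -> mex({0, 2, 3}) = 1
G(5): splits (0,4):0^1=1 (1,3):1^3=2 (2,2):2^2=0 (0,3):0^3=3 (1,2):1^2=3 -> mex({0, 1, 2, 3}) = 4
G(6) = mex({0, 1, 2, 4}) = 3
G(7) = mex({0, 1, 3, 4, 5}) = 2
G(8) = mex({0, 2, 3, 5, 6}) = 1
G(9) = mex({0, 1, 2, 3, 6, 7}) = 4
G(10) = mex({0, 1, 3, 4, 5, 7}) = 2
G(11) = mex({0, 1, 2, 3, 4, 5}) = 6
G(12) = mex({0, 1, 2, 3, 5, 6, 7}) = 4
G(13) = mex({0, 2, 3, 4, 6, 7}) = 1
G(14) = mex({0, 1, 4, 5, 6, 7}) = 2
G(15) = mex({0, 1, 2, 3, 4, 5, 6}) = 7
G(16) = mex({0, 2, 3, 5, 6, 7}) = 1
G(17) = mex({0, 1, 2, 3, 5, 6, 7}) = 4
G(18) = mex({0, 1, 2, 4, 5, 6}) = 3
G(19) = mex({0, 1, 3, 4, 5, 7}) = 2
G(20) = mex({0, 2, 3, 4, 5, 6, 7}) = 1
G(21) = mex({0, 1, 2, 3, 5, 6, 7}) = 4
G(22) = mex({0, 1, 2, 3, 4, 5, 7}) = 6
Therefore G(22) = 6.

6


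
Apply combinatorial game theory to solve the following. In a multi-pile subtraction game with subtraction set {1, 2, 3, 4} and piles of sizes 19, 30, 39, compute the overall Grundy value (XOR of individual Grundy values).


Subtraction set: {1, 2, 3, 4}
For this subtraction set, G(n) = n mod 5 (period = max + 1 = 5).
Pile 1 (size 19): G(19) = 19 mod 5 = 4
Pile 2 (size 30): G(30) = 30 mod 5 = 0
Pile 3 (size 39): G(39) = 39 mod 5 = 4
Total Grundy value = XOR of all: 4 XOR 0 XOR 4 = 0

0


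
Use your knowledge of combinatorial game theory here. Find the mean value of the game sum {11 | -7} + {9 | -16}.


G1 = {11 | -7}, G2 = {9 | -16}
Each is a switch {a | b} with numbers a > b; its mean value is (a + b)/2, and mean value is additive over game sums: m(G1 + G2) = m(G1) + m(G2).
Mean of G1 = (11 + (-7))/2 = 4/2 = 2
Mean of G2 = (9 + (-16))/2 = -7/2 = -7/2
Mean of G1 + G2 = 2 + -7/2 = -3/2

-3/2


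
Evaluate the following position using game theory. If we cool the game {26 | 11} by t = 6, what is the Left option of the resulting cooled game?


Original game: {26 | 11} (a switch {a | b} with a > b).
Cooling by t (for t below the temperature (a - b)/2 = 15/2) taxes each move by t: {a | b} cooled by t is {a - t | b + t}.
Cooling amount: t = 6
Cooled Left option: 26 - 6 = 20
Cooled Right option: 11 + 6 = 17
Cooled game: {20 | 17}
Left option = 20

20


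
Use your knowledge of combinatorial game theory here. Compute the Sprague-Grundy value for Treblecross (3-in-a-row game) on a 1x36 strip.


Treblecross: place X on empty cells; 3-in-a-row wins.
Playing within two cells of an existing X lets the opponent win at once, so sensible play treats the cells i-2..i+2 around each X as dead. The player left with no safe cell loses, so this is a normal-play take-away game on strips of safe cells.
Placing X at cell i (0-indexed) of a strip of k safe cells leaves independent strips of sizes max(0, i-2) and max(0, k-i-3). Hence G(k) = mex{ G(max(0,i-2)) XOR G(max(0,k-i-3)) : 0 <= i < k }, with G(0) = 0.
G(1): splits (0,0):0^0=0 -> mex({0}) = 1
G(2): splits (0,0):0^0=0 -> mex({0}) = 1
G(3): splits (0,0):0^0=0 -> mex({0}) = 1
G(4): splits (0,1):0^1=1 (0,0):0^0=0 -> mex({0, 1}) = 2
G(5): splits (0,2):0^1=1 (0,1):0^1=1 (0,0):0^0=0 -> mex({0, 1}) = 2
G(6) = mex({1}) = 0
G(7) = mex({0, 1, 2}) = 3
G(8) = mex({0, 1, 2}) = 3
G(9) = mex({0, 2}) = 1
G(10) = mex({0, 2, 3}) = 1
G(11) = mex({0, 3}) = 1
G(12) = mex({1, 3}) = 0
G(13) = mex({0, 1, 2, 3}) = 4
G(14) = mex({0, 1, 2}) = 3
G(15) = mex({0, 1, 2}) = 3
G(16) = mex({0, 1, 2, 4}) = 3
G(17) = mex({0, 1, 3, 4}) = 2
G(18) = mex({0, 1, 3, 4}) = 2
G(19) = mex({0, 1, 3, 5}) = 2
G(20) = mex({0, 1, 2, 3, 5}) = 4
G(21) = mex({0, 1, 2, 3, 5}) = 4
G(22) = mex({1, 2, 6}) = 0
G(23) = mex({0, 1, 2, 3, 4, 6}) = 5
G(24) = mex({0, 1, 2, 3, 4}) = 5
G(25) = mex({0, 1, 3, 4, 7}) = 2
G(26) = mex({0, 1, 3, 4, 5, 7}) = 2
G(27) = mex({0, 1, 3, 5}) = 2
G(28) = mex({0, 1, 2, 5}) = 3
G(29) = mex({0, 1, 2, 4, 5, 6}) = 3
G(30) = mex({1, 2, 4, 6}) = 0
G(31) = mex({0, 1, 2, 3, 4, 6}) = 5
G(32) = mex({1, 2, 3, 4, 7}) = 0
G(33) = mex({0, 3, 7}) = 1
G(34) = mex({0, 2, 3, 5, 7}) = 1
G(35) = mex({0, 2, 3, 5, 6}) = 1
G(36) = mex({0, 1, 2, 5, 6}) = 3
Therefore G(36) = 3.

3


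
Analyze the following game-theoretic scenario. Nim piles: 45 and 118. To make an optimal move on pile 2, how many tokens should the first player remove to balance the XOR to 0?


Piles: 45 and 118
Current XOR: 45 XOR 118 = 91 (non-zero, so this is an N-position).
To make the XOR zero, we need to find a move that balances the piles.
For pile 2 (size 118): target = 118 XOR 91 = 45
We reduce pile 2 from 118 to 45.
Tokens removed: 118 - 45 = 73
Verification: 45 XOR 45 = 0

73


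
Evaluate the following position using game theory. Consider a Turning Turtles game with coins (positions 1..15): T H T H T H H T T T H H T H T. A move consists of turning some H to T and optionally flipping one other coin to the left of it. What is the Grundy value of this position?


Coins: T H T H T H H T T T H H T H T
Key fact: a single head at position k behaves exactly like a Nim heap of size k (turning it to T and optionally flipping a coin at j < k corresponds to moving the heap from k to j, or to 0), and heads combine as a disjunctive sum (two heads at the same place would cancel, matching j XOR j = 0). So the Nim-value is the XOR of the 1-indexed positions of the heads.
Face-up positions (1-indexed): [2, 4, 6, 7, 11, 12, 14]
XOR 0 with 2: 0 XOR 2 = 2
XOR 2 with 4: 2 XOR 4 = 6
XOR 6 with 6: 6 XOR 6 = 0
XOR 0 with 7: 0 XOR 7 = 7
XOR 7 with 11: 7 XOR 11 = 12
XOR 12 with 12: 12 XOR 12 = 0
XOR 0 with 14: 0 XOR 14 = 14
Nim-value = 14

14
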